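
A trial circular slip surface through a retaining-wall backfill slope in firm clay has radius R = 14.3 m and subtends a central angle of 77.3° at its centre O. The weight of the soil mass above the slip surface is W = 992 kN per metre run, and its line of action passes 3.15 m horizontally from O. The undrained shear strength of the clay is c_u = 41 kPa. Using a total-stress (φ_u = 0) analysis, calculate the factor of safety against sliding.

Taking moments about the centre O, the resisting moment is provided by the undrained shear strength acting along the arc:
Arc length L_a = R·θ = 14.3·(77.3°·π/180) = 14.3·1.3491 = 19.29 m
M_R = c_u·L_a·R = 41·19.29·14.3 = 11311.3 kN·m/m
M_D = W·d = 992·3.15 = 3124.8 kN·m/m
FS = M_R / M_D = 11311.3 / 3124.8 = 3.620

FS = 3.62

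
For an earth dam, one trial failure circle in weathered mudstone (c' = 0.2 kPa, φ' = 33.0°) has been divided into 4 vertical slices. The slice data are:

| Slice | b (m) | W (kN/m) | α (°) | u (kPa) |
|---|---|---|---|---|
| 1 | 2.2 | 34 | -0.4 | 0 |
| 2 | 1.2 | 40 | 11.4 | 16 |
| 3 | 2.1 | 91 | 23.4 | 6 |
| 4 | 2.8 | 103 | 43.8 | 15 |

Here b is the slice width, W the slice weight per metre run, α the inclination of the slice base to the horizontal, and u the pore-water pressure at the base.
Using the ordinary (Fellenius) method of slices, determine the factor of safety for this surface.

FS = 0.80

Ordinary method of slices: FS = Σ[c'·Δl_i + (W_i cosα_i − u_i·Δl_i)·tanφ'] / Σ W_i sinα_i, with Δl_i = b_i / cosα_i.
Slice 1: Δl = 2.2/cos(-0.4°) = 2.200 m; N'_1 = 34·cos(-0.4°) − 0·2.200 = 34.0; c'Δl = 0.44; W sinα = -0.2
Slice 2: Δl = 1.2/cos11.4° = 1.224 m; N'_2 = 40·cos11.4° − 16·1.224 = 19.6; c'Δl = 0.24; W sinα = 7.9
Slice 3: Δl = 2.1/cos23.4° = 2.288 m; N'_3 = 91·cos23.4° − 6·2.288 = 69.8; c'Δl = 0.46; W sinα = 36.1
Slice 4: Δl = 2.8/cos43.8° = 3.879 m; N'_4 = 103·cos43.8° − 15·3.879 = 16.2; c'Δl = 0.78; W sinα = 71.3
Σc'Δl = 1.9 kN/m; ΣN' = 139.6 kN/m; ΣW sinα = 115.1 kN/m
Resisting = 1.9 + 139.6·tan33.0° = 1.9 + 90.6 = 92.5 kN/m
FS = 92.5 / 115.1 = 0.804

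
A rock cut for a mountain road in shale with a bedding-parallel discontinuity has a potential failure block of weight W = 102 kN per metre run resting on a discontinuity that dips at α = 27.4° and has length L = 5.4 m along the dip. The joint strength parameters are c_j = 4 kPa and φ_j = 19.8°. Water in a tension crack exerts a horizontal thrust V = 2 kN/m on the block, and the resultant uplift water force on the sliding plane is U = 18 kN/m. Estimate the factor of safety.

Resolving the block weight along and normal to the plane and applying the Mohr–Coulomb strength on the joint:
N' = W cosα − U − V sinα = 102·cos27.4° − 18 − 2·sin27.4° = 71.6 kN/m
Driving force T = W sinα + V cosα = 102·sin27.4° + 2·cos27.4° = 48.7 kN/m
Resisting force R = c_j·L + N'·tanφ_j = 4·5.4 + 71.6·tan19.8° = 21.6 + 25.8 = 47.4 kN/m
FS = R / T = 47.4 / 48.7 = 0.973

FS = 0.97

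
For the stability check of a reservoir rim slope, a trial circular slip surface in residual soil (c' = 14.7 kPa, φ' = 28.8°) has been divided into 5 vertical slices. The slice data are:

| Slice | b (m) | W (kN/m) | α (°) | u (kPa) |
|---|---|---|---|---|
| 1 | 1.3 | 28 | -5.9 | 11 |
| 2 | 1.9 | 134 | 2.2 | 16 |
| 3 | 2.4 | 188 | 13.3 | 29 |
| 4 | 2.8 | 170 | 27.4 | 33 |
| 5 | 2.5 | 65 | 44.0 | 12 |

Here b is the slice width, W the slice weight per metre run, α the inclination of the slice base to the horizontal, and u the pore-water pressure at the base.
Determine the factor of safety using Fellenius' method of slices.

FS = 1.98

Ordinary method of slices: FS = Σ[c'·Δl_i + (W_i cosα_i − u_i·Δl_i)·tanφ'] / Σ W_i sinα_i, with Δl_i = b_i / cosα_i.
Slice 1: Δl = 1.3/cos(-5.9°) = 1.307 m; N'_1 = 28·cos(-5.9°) − 11·1.307 = 13.5; c'Δl = 19.21; W sinα = -2.9
Slice 2: Δl = 1.9/cos2.2° = 1.901 m; N'_2 = 134·cos2.2° − 16·1.901 = 103.5; c'Δl = 27.95; W sinα = 5.1
Slice 3: Δl = 2.4/cos13.3° = 2.466 m; N'_3 = 188·cos13.3° − 29·2.466 = 111.4; c'Δl = 36.25; W sinα = 43.2
Slice 4: Δl = 2.8/cos27.4° = 3.154 m; N'_4 = 170·cos27.4° − 33·3.154 = 46.9; c'Δl = 46.36; W sinα = 78.2
Slice 5: Δl = 2.5/cos44.0° = 3.475 m; N'_5 = 65·cos44.0° − 12·3.475 = 5.1; c'Δl = 51.09; W sinα = 45.2
Σc'Δl = 180.9 kN/m; ΣN' = 280.3 kN/m; ΣW sinα = 168.9 kN/m
Resisting = 180.9 + 280.3·tan28.8° = 180.9 + 154.1 = 335.0 kN/m
FS = 335.0 / 168.9 = 1.983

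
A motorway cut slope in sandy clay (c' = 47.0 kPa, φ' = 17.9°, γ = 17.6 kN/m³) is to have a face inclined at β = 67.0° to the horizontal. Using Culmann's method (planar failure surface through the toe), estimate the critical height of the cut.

Culmann's analysis gives the critical failure plane at α_cr = (β + φ')/2 = (67.0 + 17.9)/2 = 42.5°, and the critical height
H_c = (4c'/γ) · sinβ cosφ' / [1 − cos(β − φ')]
    = (4·47.0/17.6) · sin67.0°·cos17.9° / [1 − cos(49.1°)]
    = 10.682 · 0.9205·0.9516 / [1 − 0.6547]
    = 10.682 · 0.8759 / 0.3453
    = 27.10 m

H_c = 27.10 m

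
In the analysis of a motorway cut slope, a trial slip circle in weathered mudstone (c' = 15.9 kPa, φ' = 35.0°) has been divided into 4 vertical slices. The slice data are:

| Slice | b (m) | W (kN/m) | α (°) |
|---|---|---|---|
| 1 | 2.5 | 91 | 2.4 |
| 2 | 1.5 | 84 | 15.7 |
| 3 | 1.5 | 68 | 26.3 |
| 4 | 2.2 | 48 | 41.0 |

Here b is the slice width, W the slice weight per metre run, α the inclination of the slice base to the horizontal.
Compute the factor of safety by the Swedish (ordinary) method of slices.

FS = 3.70

Ordinary method of slices: FS = Σ[c'·Δl_i + (W_i cosα_i)·tanφ'] / Σ W_i sinα_i, with Δl_i = b_i / cosα_i.
Slice 1: Δl = 2.5/cos2.4° = 2.502 m; N'_1 = 91·cos2.4° = 90.9; c'Δl = 39.78; W sinα = 3.8
Slice 2: Δl = 1.5/cos15.7° = 1.558 m; N'_2 = 84·cos15.7° = 80.9; c'Δl = 24.77; W sinα = 22.7
Slice 3: Δl = 1.5/cos26.3° = 1.673 m; N'_3 = 68·cos26.3° = 61.0; c'Δl = 26.60; W sinα = 30.1
Slice 4: Δl = 2.2/cos41.0° = 2.915 m; N'_4 = 48·cos41.0° = 36.2; c'Δl = 46.35; W sinα = 31.5
Σc'Δl = 137.5 kN/m; ΣN' = 269.0 kN/m; ΣW sinα = 88.2 kN/m
Resisting = 137.5 + 269.0·tan35.0° = 137.5 + 188.3 = 325.8 kN/m
FS = 325.8 / 88.2 = 3.696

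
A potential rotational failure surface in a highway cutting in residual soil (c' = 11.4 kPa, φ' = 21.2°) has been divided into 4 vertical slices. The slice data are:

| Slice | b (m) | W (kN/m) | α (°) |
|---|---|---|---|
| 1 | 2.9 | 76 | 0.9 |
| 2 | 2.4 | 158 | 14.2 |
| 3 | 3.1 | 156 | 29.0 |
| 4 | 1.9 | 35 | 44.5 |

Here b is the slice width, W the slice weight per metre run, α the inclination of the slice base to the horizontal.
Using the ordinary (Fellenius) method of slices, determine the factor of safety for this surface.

Ordinary method of slices: FS = Σ[c'·Δl_i + (W_i cosα_i)·tanφ'] / Σ W_i sinα_i, with Δl_i = b_i / cosα_i.
Slice 1: Δl = 2.9/cos0.9° = 2.900 m; N'_1 = 76·cos0.9° = 76.0; c'Δl = 33.06; W sinα = 1.2
Slice 2: Δl = 2.4/cos14.2° = 2.476 m; N'_2 = 158·cos14.2° = 153.2; c'Δl = 28.22; W sinα = 38.8
Slice 3: Δl = 3.1/cos29.0° = 3.544 m; N'_3 = 156·cos29.0° = 136.4; c'Δl = 40.41; W sinα = 75.6
Slice 4: Δl = 1.9/cos44.5° = 2.664 m; N'_4 = 35·cos44.5° = 25.0; c'Δl = 30.37; W sinα = 24.5
Σc'Δl = 132.1 kN/m; ΣN' = 390.6 kN/m; ΣW sinα = 140.1 kN/m
Resisting = 132.1 + 390.6·tan21.2° = 132.1 + 151.5 = 283.6 kN/m
FS = 283.6 / 140.1 = 2.024

FS = 2.02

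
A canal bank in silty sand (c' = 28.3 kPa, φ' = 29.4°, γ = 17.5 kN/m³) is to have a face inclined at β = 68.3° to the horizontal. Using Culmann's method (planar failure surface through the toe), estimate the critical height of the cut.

H_c = 23.61 m

Culmann's analysis gives the critical failure plane at α_cr = (β + φ')/2 = (68.3 + 29.4)/2 = 48.8°, and the critical height
H_c = (4c'/γ) · sinβ cosφ' / [1 − cos(β − φ')]
    = (4·28.3/17.5) · sin68.3°·cos29.4° / [1 − cos(38.9°)]
    = 6.469 · 0.9291·0.8712 / [1 − 0.7782]
    = 6.469 · 0.8095 / 0.2218
    = 23.61 m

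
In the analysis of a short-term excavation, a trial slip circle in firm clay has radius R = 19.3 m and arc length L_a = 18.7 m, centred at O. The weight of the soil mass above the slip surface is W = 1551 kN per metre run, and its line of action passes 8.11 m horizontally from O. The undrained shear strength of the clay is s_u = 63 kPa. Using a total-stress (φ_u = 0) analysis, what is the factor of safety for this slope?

Taking moments about the centre O, the resisting moment is provided by the undrained shear strength acting along the arc:
M_R = s_u·L_a·R = 63·18.70·19.3 = 22737.3 kN·m/m
M_D = W·d = 1551·8.11 = 12578.6 kN·m/m
FS = M_R / M_D = 22737.3 / 12578.6 = 1.808

FS = 1.81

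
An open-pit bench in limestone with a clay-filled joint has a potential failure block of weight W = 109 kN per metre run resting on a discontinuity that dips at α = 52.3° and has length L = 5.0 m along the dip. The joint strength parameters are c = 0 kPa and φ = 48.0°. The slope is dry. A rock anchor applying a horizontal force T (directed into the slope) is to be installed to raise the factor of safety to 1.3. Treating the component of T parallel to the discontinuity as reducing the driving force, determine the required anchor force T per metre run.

T = 23 kN/m

Resolving forces along and normal to the sliding plane, with the horizontal anchor force T adding T·sinα to the effective normal force and T·cosα acting up the plane against the driving force:
FS = [cL + (W cosα + T sinα) tanφ] / [W sinα − T cosα]
Without the anchor: N' = 66.7 kN/m, driving T_d = 86.2 kN/m, resisting R = 0·5.0 + 66.7·tan48.0° = 74.0 kN/m, FS = 0.86.
Setting FS = 1.3 and solving for T:
1.3·(86.2 − T cos52.3°) = 74.0 + T sin52.3°·tan48.0°
T·(sin52.3°·tan48.0° + 1.3·cos52.3°) = 1.3·86.2 − 74.0
T·(0.7912·1.1106 + 1.3·0.6115) = 112.1 − 74.0 = 38.1
T·1.6737 = 38.1
T = 22.8 kN/m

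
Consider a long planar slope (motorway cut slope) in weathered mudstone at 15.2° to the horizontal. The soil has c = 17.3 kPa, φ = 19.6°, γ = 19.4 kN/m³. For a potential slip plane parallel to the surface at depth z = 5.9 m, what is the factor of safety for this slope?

FS = 1.91

For an infinite slope with a slip plane parallel to the surface (no pore pressure): FS = [c + γz cos²β tanφ] / [γz sinβ cosβ].
γz = 19.4·5.9 = 114.46 kN/m²
Numerator = 17.3 + 114.46·cos²15.2°·tan19.6° = 17.3 + 114.46·0.9313·0.3561 = 55.256 kPa
Denominator = 114.46·sin15.2°·cos15.2° = 114.46·0.2622·0.9650 = 28.960 kPa
FS = 55.256 / 28.960 = 1.908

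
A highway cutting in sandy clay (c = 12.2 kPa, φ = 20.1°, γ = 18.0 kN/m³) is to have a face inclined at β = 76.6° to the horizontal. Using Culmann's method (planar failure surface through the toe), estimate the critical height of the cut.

H_c = 5.53 m

Culmann's analysis gives the critical failure plane at α_cr = (β + φ)/2 = (76.6 + 20.1)/2 = 48.3°, and the critical height
H_c = (4c/γ) · sinβ cosφ / [1 − cos(β − φ)]
    = (4·12.2/18.0) · sin76.6°·cos20.1° / [1 − cos(56.5°)]
    = 2.711 · 0.9728·0.9391 / [1 − 0.5519]
    = 2.711 · 0.9135 / 0.4481
    = 5.53 m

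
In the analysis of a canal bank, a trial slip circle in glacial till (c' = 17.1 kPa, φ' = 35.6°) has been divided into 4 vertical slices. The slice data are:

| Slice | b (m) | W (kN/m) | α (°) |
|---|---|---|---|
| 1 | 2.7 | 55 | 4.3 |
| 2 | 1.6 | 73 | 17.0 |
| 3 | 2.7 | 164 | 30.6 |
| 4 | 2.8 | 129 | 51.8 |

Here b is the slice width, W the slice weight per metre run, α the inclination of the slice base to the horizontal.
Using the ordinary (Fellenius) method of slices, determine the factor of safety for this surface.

FS = 2.16

Ordinary method of slices: FS = Σ[c'·Δl_i + (W_i cosα_i)·tanφ'] / Σ W_i sinα_i, with Δl_i = b_i / cosα_i.
Slice 1: Δl = 2.7/cos4.3° = 2.708 m; N'_1 = 55·cos4.3° = 54.8; c'Δl = 46.30; W sinα = 4.1
Slice 2: Δl = 1.6/cos17.0° = 1.673 m; N'_2 = 73·cos17.0° = 69.8; c'Δl = 28.61; W sinα = 21.3
Slice 3: Δl = 2.7/cos30.6° = 3.137 m; N'_3 = 164·cos30.6° = 141.2; c'Δl = 53.64; W sinα = 83.5
Slice 4: Δl = 2.8/cos51.8° = 4.528 m; N'_4 = 129·cos51.8° = 79.8; c'Δl = 77.42; W sinα = 101.4
Σc'Δl = 206.0 kN/m; ΣN' = 345.6 kN/m; ΣW sinα = 210.3 kN/m
Resisting = 206.0 + 345.6·tan35.6° = 206.0 + 247.4 = 453.4 kN/m
FS = 453.4 / 210.3 = 2.156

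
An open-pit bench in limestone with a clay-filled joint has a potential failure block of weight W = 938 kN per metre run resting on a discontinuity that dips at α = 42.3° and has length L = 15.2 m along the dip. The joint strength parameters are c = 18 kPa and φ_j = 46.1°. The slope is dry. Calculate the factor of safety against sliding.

FS = 1.58

Resolving the block weight along and normal to the plane and applying the Mohr–Coulomb strength on the joint:
N' = W cosα = 938·cos42.3° = 693.8 kN/m
Driving force T = W sinα = 938·sin42.3° = 631.3 kN/m
Resisting force R = c·L + N'·tanφ_j = 18·15.2 + 693.8·tan46.1° = 273.6 + 720.9 = 994.5 kN/m
FS = R / T = 994.5 / 631.3 = 1.575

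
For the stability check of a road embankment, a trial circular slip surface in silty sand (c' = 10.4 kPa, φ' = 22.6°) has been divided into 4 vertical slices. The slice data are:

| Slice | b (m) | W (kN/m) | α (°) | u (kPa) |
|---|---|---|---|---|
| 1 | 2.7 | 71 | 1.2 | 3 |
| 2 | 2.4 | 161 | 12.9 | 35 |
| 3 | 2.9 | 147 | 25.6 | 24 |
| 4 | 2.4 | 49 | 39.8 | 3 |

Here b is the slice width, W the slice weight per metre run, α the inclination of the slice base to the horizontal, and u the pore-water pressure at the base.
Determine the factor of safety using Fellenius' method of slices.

Ordinary method of slices: FS = Σ[c'·Δl_i + (W_i cosα_i − u_i·Δl_i)·tanφ'] / Σ W_i sinα_i, with Δl_i = b_i / cosα_i.
Slice 1: Δl = 2.7/cos1.2° = 2.701 m; N'_1 = 71·cos1.2° − 3·2.701 = 62.9; c'Δl = 28.09; W sinα = 1.5
Slice 2: Δl = 2.4/cos12.9° = 2.462 m; N'_2 = 161·cos12.9° − 35·2.462 = 70.8; c'Δl = 25.61; W sinα = 35.9
Slice 3: Δl = 2.9/cos25.6° = 3.216 m; N'_3 = 147·cos25.6° − 24·3.216 = 55.4; c'Δl = 33.44; W sinα = 63.5
Slice 4: Δl = 2.4/cos39.8° = 3.124 m; N'_4 = 49·cos39.8° − 3·3.124 = 28.3; c'Δl = 32.49; W sinα = 31.4
Σc'Δl = 119.6 kN/m; ΣN' = 217.3 kN/m; ΣW sinα = 132.3 kN/m
Resisting = 119.6 + 217.3·tan22.6° = 119.6 + 90.5 = 210.1 kN/m
FS = 210.1 / 132.3 = 1.588

FS = 1.59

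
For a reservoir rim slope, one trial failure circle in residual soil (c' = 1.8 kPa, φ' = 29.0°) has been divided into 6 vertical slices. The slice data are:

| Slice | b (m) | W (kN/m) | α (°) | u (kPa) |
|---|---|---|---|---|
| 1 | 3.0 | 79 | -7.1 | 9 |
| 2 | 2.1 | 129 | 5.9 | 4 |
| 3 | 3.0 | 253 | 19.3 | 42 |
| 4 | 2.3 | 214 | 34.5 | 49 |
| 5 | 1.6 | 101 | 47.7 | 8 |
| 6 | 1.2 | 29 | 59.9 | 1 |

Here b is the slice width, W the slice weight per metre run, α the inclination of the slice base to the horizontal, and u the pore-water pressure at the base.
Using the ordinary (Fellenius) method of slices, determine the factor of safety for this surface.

FS = 0.77

Ordinary method of slices: FS = Σ[c'·Δl_i + (W_i cosα_i − u_i·Δl_i)·tanφ'] / Σ W_i sinα_i, with Δl_i = b_i / cosα_i.
Slice 1: Δl = 3.0/cos(-7.1°) = 3.023 m; N'_1 = 79·cos(-7.1°) − 9·3.023 = 51.2; c'Δl = 5.44; W sinα = -9.8
Slice 2: Δl = 2.1/cos5.9° = 2.111 m; N'_2 = 129·cos5.9° − 4·2.111 = 119.9; c'Δl = 3.80; W sinα = 13.3
Slice 3: Δl = 3.0/cos19.3° = 3.179 m; N'_3 = 253·cos19.3° − 42·3.179 = 105.3; c'Δl = 5.72; W sinα = 83.6
Slice 4: Δl = 2.3/cos34.5° = 2.791 m; N'_4 = 214·cos34.5° − 49·2.791 = 39.6; c'Δl = 5.02; W sinα = 121.2
Slice 5: Δl = 1.6/cos47.7° = 2.377 m; N'_5 = 101·cos47.7° − 8·2.377 = 49.0; c'Δl = 4.28; W sinα = 74.7
Slice 6: Δl = 1.2/cos59.9° = 2.393 m; N'_6 = 29·cos59.9° − 1·2.393 = 12.2; c'Δl = 4.31; W sinα = 25.1
Σc'Δl = 28.6 kN/m; ΣN' = 377.1 kN/m; ΣW sinα = 308.1 kN/m
Resisting = 28.6 + 377.1·tan29.0° = 28.6 + 209.0 = 237.6 kN/m
FS = 237.6 / 308.1 = 0.771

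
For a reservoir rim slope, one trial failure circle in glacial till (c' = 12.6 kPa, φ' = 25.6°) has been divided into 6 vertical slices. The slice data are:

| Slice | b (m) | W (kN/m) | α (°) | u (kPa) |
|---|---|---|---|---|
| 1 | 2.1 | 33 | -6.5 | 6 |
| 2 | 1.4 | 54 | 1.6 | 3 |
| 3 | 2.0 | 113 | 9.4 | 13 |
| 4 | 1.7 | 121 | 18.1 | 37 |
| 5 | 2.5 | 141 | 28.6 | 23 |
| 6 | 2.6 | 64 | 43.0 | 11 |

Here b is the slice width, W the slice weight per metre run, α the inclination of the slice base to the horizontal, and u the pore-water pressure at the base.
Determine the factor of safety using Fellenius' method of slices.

Ordinary method of slices: FS = Σ[c'·Δl_i + (W_i cosα_i − u_i·Δl_i)·tanφ'] / Σ W_i sinα_i, with Δl_i = b_i / cosα_i.
Slice 1: Δl = 2.1/cos(-6.5°) = 2.114 m; N'_1 = 33·cos(-6.5°) − 6·2.114 = 20.1; c'Δl = 26.63; W sinα = -3.7
Slice 2: Δl = 1.4/cos1.6° = 1.401 m; N'_2 = 54·cos1.6° − 3·1.401 = 49.8; c'Δl = 17.65; W sinα = 1.5
Slice 3: Δl = 2.0/cos9.4° = 2.027 m; N'_3 = 113·cos9.4° − 13·2.027 = 85.1; c'Δl = 25.54; W sinα = 18.5
Slice 4: Δl = 1.7/cos18.1° = 1.789 m; N'_4 = 121·cos18.1° − 37·1.789 = 48.8; c'Δl = 22.54; W sinα = 37.6
Slice 5: Δl = 2.5/cos28.6° = 2.847 m; N'_5 = 141·cos28.6° − 23·2.847 = 58.3; c'Δl = 35.88; W sinα = 67.5
Slice 6: Δl = 2.6/cos43.0° = 3.555 m; N'_6 = 64·cos43.0° − 11·3.555 = 7.7; c'Δl = 44.79; W sinα = 43.6
Σc'Δl = 173.0 kN/m; ΣN' = 269.9 kN/m; ΣW sinα = 165.0 kN/m
Resisting = 173.0 + 269.9·tan25.6° = 173.0 + 129.3 = 302.3 kN/m
FS = 302.3 / 165.0 = 1.833

FS = 1.83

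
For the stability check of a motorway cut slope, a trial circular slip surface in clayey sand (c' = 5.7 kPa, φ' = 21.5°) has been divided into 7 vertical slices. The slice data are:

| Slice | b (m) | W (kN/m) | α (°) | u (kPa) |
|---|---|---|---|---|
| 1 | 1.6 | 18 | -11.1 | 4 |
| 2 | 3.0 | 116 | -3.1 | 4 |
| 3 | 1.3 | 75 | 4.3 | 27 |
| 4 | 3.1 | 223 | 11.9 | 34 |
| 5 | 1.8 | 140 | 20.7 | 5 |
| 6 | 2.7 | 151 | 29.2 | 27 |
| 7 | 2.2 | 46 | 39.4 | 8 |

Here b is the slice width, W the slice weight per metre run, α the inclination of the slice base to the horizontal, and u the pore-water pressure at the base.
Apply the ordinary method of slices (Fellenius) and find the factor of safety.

Ordinary method of slices: FS = Σ[c'·Δl_i + (W_i cosα_i − u_i·Δl_i)·tanφ'] / Σ W_i sinα_i, with Δl_i = b_i / cosα_i.
Slice 1: Δl = 1.6/cos(-11.1°) = 1.631 m; N'_1 = 18·cos(-11.1°) − 4·1.631 = 11.1; c'Δl = 9.29; W sinα = -3.5
Slice 2: Δl = 3.0/cos(-3.1°) = 3.004 m; N'_2 = 116·cos(-3.1°) − 4·3.004 = 103.8; c'Δl = 17.13; W sinα = -6.3
Slice 3: Δl = 1.3/cos4.3° = 1.304 m; N'_3 = 75·cos4.3° − 27·1.304 = 39.6; c'Δl = 7.43; W sinα = 5.6
Slice 4: Δl = 3.1/cos11.9° = 3.168 m; N'_4 = 223·cos11.9° − 34·3.168 = 110.5; c'Δl = 18.06; W sinα = 46.0
Slice 5: Δl = 1.8/cos20.7° = 1.924 m; N'_5 = 140·cos20.7° − 5·1.924 = 121.3; c'Δl = 10.97; W sinα = 49.5
Slice 6: Δl = 2.7/cos29.2° = 3.093 m; N'_6 = 151·cos29.2° − 27·3.093 = 48.3; c'Δl = 17.63; W sinα = 73.7
Slice 7: Δl = 2.2/cos39.4° = 2.847 m; N'_7 = 46·cos39.4° − 8·2.847 = 12.8; c'Δl = 16.23; W sinα = 29.2
Σc'Δl = 96.7 kN/m; ΣN' = 447.4 kN/m; ΣW sinα = 194.2 kN/m
Resisting = 96.7 + 447.4·tan21.5° = 96.7 + 176.3 = 273.0 kN/m
FS = 273.0 / 194.2 = 1.406

FS = 1.41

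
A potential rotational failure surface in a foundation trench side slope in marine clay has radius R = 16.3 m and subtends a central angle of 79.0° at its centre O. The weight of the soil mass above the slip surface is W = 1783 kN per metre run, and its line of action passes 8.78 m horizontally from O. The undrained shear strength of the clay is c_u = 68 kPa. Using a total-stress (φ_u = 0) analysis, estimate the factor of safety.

FS = 1.59

Taking moments about the centre O, the resisting moment is provided by the undrained shear strength acting along the arc:
Arc length L_a = R·θ = 16.3·(79.0°·π/180) = 16.3·1.3788 = 22.47 m
M_R = c_u·L_a·R = 68·22.47·16.3 = 24910.9 kN·m/m
M_D = W·d = 1783·8.78 = 15654.7 kN·m/m
FS = M_R / M_D = 24910.9 / 15654.7 = 1.591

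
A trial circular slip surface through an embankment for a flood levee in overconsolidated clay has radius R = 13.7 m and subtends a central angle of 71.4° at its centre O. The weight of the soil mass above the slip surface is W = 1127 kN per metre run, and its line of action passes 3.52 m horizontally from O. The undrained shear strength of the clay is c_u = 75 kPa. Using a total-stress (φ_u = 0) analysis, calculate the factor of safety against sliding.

Taking moments about the centre O, the resisting moment is provided by the undrained shear strength acting along the arc:
Arc length L_a = R·θ = 13.7·(71.4°·π/180) = 13.7·1.2462 = 17.07 m
M_R = c_u·L_a·R = 75·17.07·13.7 = 17542.0 kN·m/m
M_D = W·d = 1127·3.52 = 3967.0 kN·m/m
FS = M_R / M_D = 17542.0 / 3967.0 = 4.422

FS = 4.42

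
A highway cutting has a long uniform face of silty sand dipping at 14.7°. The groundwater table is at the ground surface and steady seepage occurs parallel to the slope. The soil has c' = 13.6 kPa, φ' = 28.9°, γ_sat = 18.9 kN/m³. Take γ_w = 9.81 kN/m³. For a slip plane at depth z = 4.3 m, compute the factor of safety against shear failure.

FS = 1.69

With seepage parallel to the slope and the water table at the surface, the effective normal stress on the slip plane uses the buoyant unit weight γ' = γ_sat − γ_w while the driving shear stress uses γ_sat:
FS = [c' + γ' z cos²β tanφ'] / [γ_sat z sinβ cosβ]
γ' = 18.9 − 9.81 = 9.09 kN/m³
Numerator = 13.6 + 9.09·4.3·cos²14.7°·tan28.9° = 13.6 + 9.09·4.3·0.9356·0.5520 = 33.788 kPa
Denominator = 18.9·4.3·sin14.7°·cos14.7° = 18.9·4.3·0.2538·0.9673 = 19.948 kPa
FS = 33.788 / 19.948 = 1.694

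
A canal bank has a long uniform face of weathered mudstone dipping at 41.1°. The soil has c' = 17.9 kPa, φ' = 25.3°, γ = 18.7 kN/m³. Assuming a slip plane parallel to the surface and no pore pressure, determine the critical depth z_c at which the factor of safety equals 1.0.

Setting FS = 1.00 in FS = [c' + γz cos²β tanφ'] / [γz sinβ cosβ] and solving for z:
z = c' / [γ cosβ (FS·sinβ − cosβ·tanφ')]
  = 17.9 / [18.7·cos41.1°·(1.00·sin41.1° − cos41.1°·tan25.3°)]
  = 17.9 / [18.7·0.7536·(1.00·0.6574 − 0.7536·0.4727)]
  = 17.9 / 4.2439 = 4.218 m

z_c = 4.22 m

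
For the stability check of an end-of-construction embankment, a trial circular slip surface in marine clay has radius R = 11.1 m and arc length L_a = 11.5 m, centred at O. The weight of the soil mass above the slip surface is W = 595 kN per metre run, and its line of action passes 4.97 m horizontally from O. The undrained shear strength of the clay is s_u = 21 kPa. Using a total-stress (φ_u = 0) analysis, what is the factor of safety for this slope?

FS = 0.91

Taking moments about the centre O, the resisting moment is provided by the undrained shear strength acting along the arc:
M_R = s_u·L_a·R = 21·11.50·11.1 = 2680.7 kN·m/m
M_D = W·d = 595·4.97 = 2957.1 kN·m/m
FS = M_R / M_D = 2680.7 / 2957.1 = 0.906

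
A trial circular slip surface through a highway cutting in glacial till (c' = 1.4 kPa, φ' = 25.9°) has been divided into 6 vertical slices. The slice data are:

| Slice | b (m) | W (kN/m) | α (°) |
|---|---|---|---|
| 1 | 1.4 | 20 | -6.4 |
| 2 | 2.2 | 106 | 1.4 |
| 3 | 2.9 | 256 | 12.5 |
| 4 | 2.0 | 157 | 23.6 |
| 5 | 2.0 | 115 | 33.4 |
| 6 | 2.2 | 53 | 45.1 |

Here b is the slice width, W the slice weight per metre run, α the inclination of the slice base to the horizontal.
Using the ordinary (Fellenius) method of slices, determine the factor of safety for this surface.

FS = 1.54

Ordinary method of slices: FS = Σ[c'·Δl_i + (W_i cosα_i)·tanφ'] / Σ W_i sinα_i, with Δl_i = b_i / cosα_i.
Slice 1: Δl = 1.4/cos(-6.4°) = 1.409 m; N'_1 = 20·cos(-6.4°) = 19.9; c'Δl = 1.97; W sinα = -2.2
Slice 2: Δl = 2.2/cos1.4° = 2.201 m; N'_2 = 106·cos1.4° = 106.0; c'Δl = 3.08; W sinα = 2.6
Slice 3: Δl = 2.9/cos12.5° = 2.970 m; N'_3 = 256·cos12.5° = 249.9; c'Δl = 4.16; W sinα = 55.4
Slice 4: Δl = 2.0/cos23.6° = 2.183 m; N'_4 = 157·cos23.6° = 143.9; c'Δl = 3.06; W sinα = 62.9
Slice 5: Δl = 2.0/cos33.4° = 2.396 m; N'_5 = 115·cos33.4° = 96.0; c'Δl = 3.35; W sinα = 63.3
Slice 6: Δl = 2.2/cos45.1° = 3.117 m; N'_6 = 53·cos45.1° = 37.4; c'Δl = 4.36; W sinα = 37.5
Σc'Δl = 20.0 kN/m; ΣN' = 653.1 kN/m; ΣW sinα = 219.5 kN/m
Resisting = 20.0 + 653.1·tan25.9° = 20.0 + 317.1 = 337.1 kN/m
FS = 337.1 / 219.5 = 1.536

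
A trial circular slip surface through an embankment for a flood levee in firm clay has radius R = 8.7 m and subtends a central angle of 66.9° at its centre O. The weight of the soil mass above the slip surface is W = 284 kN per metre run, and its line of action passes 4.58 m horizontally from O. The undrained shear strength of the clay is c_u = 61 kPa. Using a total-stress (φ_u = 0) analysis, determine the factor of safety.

FS = 4.14

Taking moments about the centre O, the resisting moment is provided by the undrained shear strength acting along the arc:
Arc length L_a = R·θ = 8.7·(66.9°·π/180) = 8.7·1.1676 = 10.16 m
M_R = c_u·L_a·R = 61·10.16·8.7 = 5391.0 kN·m/m
M_D = W·d = 284·4.58 = 1300.7 kN·m/m
FS = M_R / M_D = 5391.0 / 1300.7 = 4.145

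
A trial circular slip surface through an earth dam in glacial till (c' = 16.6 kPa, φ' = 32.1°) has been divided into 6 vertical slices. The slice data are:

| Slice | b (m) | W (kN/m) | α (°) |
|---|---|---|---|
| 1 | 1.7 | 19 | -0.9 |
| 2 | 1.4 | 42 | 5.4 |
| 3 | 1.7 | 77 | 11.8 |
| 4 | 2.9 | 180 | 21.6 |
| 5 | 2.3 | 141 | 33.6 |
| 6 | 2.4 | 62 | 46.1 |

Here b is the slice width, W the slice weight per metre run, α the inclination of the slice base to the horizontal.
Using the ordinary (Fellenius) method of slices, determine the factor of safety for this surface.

Ordinary method of slices: FS = Σ[c'·Δl_i + (W_i cosα_i)·tanφ'] / Σ W_i sinα_i, with Δl_i = b_i / cosα_i.
Slice 1: Δl = 1.7/cos(-0.9°) = 1.700 m; N'_1 = 19·cos(-0.9°) = 19.0; c'Δl = 28.22; W sinα = -0.3
Slice 2: Δl = 1.4/cos5.4° = 1.406 m; N'_2 = 42·cos5.4° = 41.8; c'Δl = 23.34; W sinα = 4.0
Slice 3: Δl = 1.7/cos11.8° = 1.737 m; N'_3 = 77·cos11.8° = 75.4; c'Δl = 28.83; W sinα = 15.7
Slice 4: Δl = 2.9/cos21.6° = 3.119 m; N'_4 = 180·cos21.6° = 167.4; c'Δl = 51.78; W sinα = 66.3
Slice 5: Δl = 2.3/cos33.6° = 2.761 m; N'_5 = 141·cos33.6° = 117.4; c'Δl = 45.84; W sinα = 78.0
Slice 6: Δl = 2.4/cos46.1° = 3.461 m; N'_6 = 62·cos46.1° = 43.0; c'Δl = 57.46; W sinα = 44.7
Σc'Δl = 235.5 kN/m; ΣN' = 464.0 kN/m; ΣW sinα = 208.4 kN/m
Resisting = 235.5 + 464.0·tan32.1° = 235.5 + 291.1 = 526.5 kN/m
FS = 526.5 / 208.4 = 2.527

FS = 2.53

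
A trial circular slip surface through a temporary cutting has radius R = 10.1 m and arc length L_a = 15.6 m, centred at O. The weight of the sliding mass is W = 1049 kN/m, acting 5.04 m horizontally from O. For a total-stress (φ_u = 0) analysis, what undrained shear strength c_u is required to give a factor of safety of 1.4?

c_u = 47.0 kPa

FS = c_u·L_a·R / (W·d), so c_u = FS·W·d / (L_a·R).
c_u = 1.4·1049·5.04 / (15.60·10.1) = 7401.7 / 157.56 = 46.98 kPa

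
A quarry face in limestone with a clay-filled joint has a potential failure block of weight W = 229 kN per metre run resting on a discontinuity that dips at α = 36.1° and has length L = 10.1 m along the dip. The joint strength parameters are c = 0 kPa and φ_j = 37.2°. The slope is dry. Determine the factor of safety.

Resolving the block weight along and normal to the plane and applying the Mohr–Coulomb strength on the joint:
N' = W cosα = 229·cos36.1° = 185.0 kN/m
Driving force T = W sinα = 229·sin36.1° = 134.9 kN/m
Resisting force R = c·L + N'·tanφ_j = 0·10.1 + 185.0·tan37.2° = 0.0 + 140.4 = 140.4 kN/m
FS = R / T = 140.4 / 134.9 = 1.041

FS = 1.04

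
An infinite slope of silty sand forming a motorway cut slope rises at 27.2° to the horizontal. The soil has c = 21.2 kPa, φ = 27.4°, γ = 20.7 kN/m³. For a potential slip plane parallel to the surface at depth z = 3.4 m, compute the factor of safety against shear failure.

FS = 1.75

For an infinite slope with a slip plane parallel to the surface (no pore pressure): FS = [c + γz cos²β tanφ] / [γz sinβ cosβ].
γz = 20.7·3.4 = 70.38 kN/m²
Numerator = 21.2 + 70.38·cos²27.2°·tan27.4° = 21.2 + 70.38·0.7911·0.5184 = 50.059 kPa
Denominator = 70.38·sin27.2°·cos27.2° = 70.38·0.4571·0.8894 = 28.613 kPa
FS = 50.059 / 28.613 = 1.750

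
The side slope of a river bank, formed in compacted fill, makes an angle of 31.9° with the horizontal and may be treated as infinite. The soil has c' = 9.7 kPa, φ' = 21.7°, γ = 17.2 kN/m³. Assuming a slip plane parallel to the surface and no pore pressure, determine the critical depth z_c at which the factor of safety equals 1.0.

Setting FS = 1.00 in FS = [c' + γz cos²β tanφ'] / [γz sinβ cosβ] and solving for z:
z = c' / [γ cosβ (FS·sinβ − cosβ·tanφ')]
  = 9.7 / [17.2·cos31.9°·(1.00·sin31.9° − cos31.9°·tan21.7°)]
  = 9.7 / [17.2·0.8490·(1.00·0.5284 − 0.8490·0.3979)]
  = 9.7 / 2.7831 = 3.485 m

z_c = 3.49 m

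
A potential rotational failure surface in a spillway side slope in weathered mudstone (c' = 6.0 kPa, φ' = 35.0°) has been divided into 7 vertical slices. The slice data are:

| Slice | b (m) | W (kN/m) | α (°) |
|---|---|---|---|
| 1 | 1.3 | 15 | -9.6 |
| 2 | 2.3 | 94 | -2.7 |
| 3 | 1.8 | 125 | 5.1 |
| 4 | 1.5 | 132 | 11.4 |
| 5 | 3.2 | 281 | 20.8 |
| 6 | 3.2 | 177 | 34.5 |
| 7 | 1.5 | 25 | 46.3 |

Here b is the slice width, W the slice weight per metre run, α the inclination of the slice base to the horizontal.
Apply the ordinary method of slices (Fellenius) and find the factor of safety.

FS = 2.62

Ordinary method of slices: FS = Σ[c'·Δl_i + (W_i cosα_i)·tanφ'] / Σ W_i sinα_i, with Δl_i = b_i / cosα_i.
Slice 1: Δl = 1.3/cos(-9.6°) = 1.318 m; N'_1 = 15·cos(-9.6°) = 14.8; c'Δl = 7.91; W sinα = -2.5
Slice 2: Δl = 2.3/cos(-2.7°) = 2.303 m; N'_2 = 94·cos(-2.7°) = 93.9; c'Δl = 13.82; W sinα = -4.4
Slice 3: Δl = 1.8/cos5.1° = 1.807 m; N'_3 = 125·cos5.1° = 124.5; c'Δl = 10.84; W sinα = 11.1
Slice 4: Δl = 1.5/cos11.4° = 1.530 m; N'_4 = 132·cos11.4° = 129.4; c'Δl = 9.18; W sinα = 26.1
Slice 5: Δl = 3.2/cos20.8° = 3.423 m; N'_5 = 281·cos20.8° = 262.7; c'Δl = 20.54; W sinα = 99.8
Slice 6: Δl = 3.2/cos34.5° = 3.883 m; N'_6 = 177·cos34.5° = 145.9; c'Δl = 23.30; W sinα = 100.3
Slice 7: Δl = 1.5/cos46.3° = 2.171 m; N'_7 = 25·cos46.3° = 17.3; c'Δl = 13.03; W sinα = 18.1
Σc'Δl = 98.6 kN/m; ΣN' = 788.4 kN/m; ΣW sinα = 248.4 kN/m
Resisting = 98.6 + 788.4·tan35.0° = 98.6 + 552.1 = 650.7 kN/m
FS = 650.7 / 248.4 = 2.620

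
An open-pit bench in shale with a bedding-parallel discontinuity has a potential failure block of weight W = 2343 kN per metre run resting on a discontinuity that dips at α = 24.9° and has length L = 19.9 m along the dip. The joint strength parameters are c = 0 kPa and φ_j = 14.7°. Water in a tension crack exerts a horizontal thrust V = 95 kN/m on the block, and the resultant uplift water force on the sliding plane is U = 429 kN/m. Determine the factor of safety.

Resolving the block weight along and normal to the plane and applying the Mohr–Coulomb strength on the joint:
N' = W cosα − U − V sinα = 2343·cos24.9° − 429 − 95·sin24.9° = 1656.2 kN/m
Driving force T = W sinα + V cosα = 2343·sin24.9° + 95·cos24.9° = 1072.7 kN/m
Resisting force R = c·L + N'·tanφ_j = 0·19.9 + 1656.2·tan14.7° = 0.0 + 434.5 = 434.5 kN/m
FS = R / T = 434.5 / 1072.7 = 0.405

FS = 0.41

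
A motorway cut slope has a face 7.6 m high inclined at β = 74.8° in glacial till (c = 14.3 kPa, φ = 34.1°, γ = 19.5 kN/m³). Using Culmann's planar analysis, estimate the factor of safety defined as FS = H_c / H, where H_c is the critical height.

H_c = (4c/γ) · sinβ cosφ / [1 − cos(β − φ)]
    = (4·14.3/19.5) · sin74.8°·cos34.1° / [1 − cos40.7°]
    = 2.933 · 0.7991 / 0.2419 = 9.69 m
FS = H_c / H = 9.69 / 7.6 = 1.275

FS = 1.28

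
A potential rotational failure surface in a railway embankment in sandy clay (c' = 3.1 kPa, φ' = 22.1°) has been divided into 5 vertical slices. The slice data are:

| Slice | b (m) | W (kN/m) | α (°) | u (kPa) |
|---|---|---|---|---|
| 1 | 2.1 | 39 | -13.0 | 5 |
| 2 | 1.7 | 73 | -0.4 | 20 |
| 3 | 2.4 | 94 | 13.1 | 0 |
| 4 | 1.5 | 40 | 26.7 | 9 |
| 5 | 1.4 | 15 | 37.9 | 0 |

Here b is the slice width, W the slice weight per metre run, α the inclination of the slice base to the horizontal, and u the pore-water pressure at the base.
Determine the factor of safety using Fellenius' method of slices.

FS = 2.74

Ordinary method of slices: FS = Σ[c'·Δl_i + (W_i cosα_i − u_i·Δl_i)·tanφ'] / Σ W_i sinα_i, with Δl_i = b_i / cosα_i.
Slice 1: Δl = 2.1/cos(-13.0°) = 2.155 m; N'_1 = 39·cos(-13.0°) − 5·2.155 = 27.2; c'Δl = 6.68; W sinα = -8.8
Slice 2: Δl = 1.7/cos(-0.4°) = 1.700 m; N'_2 = 73·cos(-0.4°) − 20·1.700 = 39.0; c'Δl = 5.27; W sinα = -0.5
Slice 3: Δl = 2.4/cos13.1° = 2.464 m; N'_3 = 94·cos13.1° − 0·2.464 = 91.6; c'Δl = 7.64; W sinα = 21.3
Slice 4: Δl = 1.5/cos26.7° = 1.679 m; N'_4 = 40·cos26.7° − 9·1.679 = 20.6; c'Δl = 5.21; W sinα = 18.0
Slice 5: Δl = 1.4/cos37.9° = 1.774 m; N'_5 = 15·cos37.9° − 0·1.774 = 11.8; c'Δl = 5.50; W sinα = 9.2
Σc'Δl = 30.3 kN/m; ΣN' = 190.2 kN/m; ΣW sinα = 39.2 kN/m
Resisting = 30.3 + 190.2·tan22.1° = 30.3 + 77.2 = 107.5 kN/m
FS = 107.5 / 39.2 = 2.743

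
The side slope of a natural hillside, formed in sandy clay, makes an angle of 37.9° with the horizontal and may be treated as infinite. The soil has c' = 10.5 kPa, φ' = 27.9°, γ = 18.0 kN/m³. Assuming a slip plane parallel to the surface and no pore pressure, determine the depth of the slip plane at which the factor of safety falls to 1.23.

z = 2.19 m

Setting FS = 1.23 in FS = [c' + γz cos²β tanφ'] / [γz sinβ cosβ] and solving for z:
z = c' / [γ cosβ (FS·sinβ − cosβ·tanφ')]
  = 10.5 / [18.0·cos37.9°·(1.23·sin37.9° − cos37.9°·tan27.9°)]
  = 10.5 / [18.0·0.7891·(1.23·0.6143 − 0.7891·0.5295)]
  = 10.5 / 4.7976 = 2.189 m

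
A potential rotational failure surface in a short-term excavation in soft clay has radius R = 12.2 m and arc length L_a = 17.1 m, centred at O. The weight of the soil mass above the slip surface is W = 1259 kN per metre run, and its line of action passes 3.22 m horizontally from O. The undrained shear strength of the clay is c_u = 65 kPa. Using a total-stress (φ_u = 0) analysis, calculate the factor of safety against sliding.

Taking moments about the centre O, the resisting moment is provided by the undrained shear strength acting along the arc:
M_R = c_u·L_a·R = 65·17.10·12.2 = 13560.3 kN·m/m
M_D = W·d = 1259·3.22 = 4054.0 kN·m/m
FS = M_R / M_D = 13560.3 / 4054.0 = 3.345

FS = 3.34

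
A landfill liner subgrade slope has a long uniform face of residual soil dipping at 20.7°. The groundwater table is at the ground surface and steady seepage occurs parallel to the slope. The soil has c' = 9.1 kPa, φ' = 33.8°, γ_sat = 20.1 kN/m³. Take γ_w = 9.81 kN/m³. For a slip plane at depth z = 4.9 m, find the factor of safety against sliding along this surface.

With seepage parallel to the slope and the water table at the surface, the effective normal stress on the slip plane uses the buoyant unit weight γ' = γ_sat − γ_w while the driving shear stress uses γ_sat:
FS = [c' + γ' z cos²β tanφ'] / [γ_sat z sinβ cosβ]
γ' = 20.1 − 9.81 = 10.29 kN/m³
Numerator = 9.1 + 10.29·4.9·cos²20.7°·tan33.8° = 9.1 + 10.29·4.9·0.8751·0.6694 = 38.637 kPa
Denominator = 20.1·4.9·sin20.7°·cos20.7° = 20.1·4.9·0.3535·0.9354 = 32.566 kPa
FS = 38.637 / 32.566 = 1.186

FS = 1.19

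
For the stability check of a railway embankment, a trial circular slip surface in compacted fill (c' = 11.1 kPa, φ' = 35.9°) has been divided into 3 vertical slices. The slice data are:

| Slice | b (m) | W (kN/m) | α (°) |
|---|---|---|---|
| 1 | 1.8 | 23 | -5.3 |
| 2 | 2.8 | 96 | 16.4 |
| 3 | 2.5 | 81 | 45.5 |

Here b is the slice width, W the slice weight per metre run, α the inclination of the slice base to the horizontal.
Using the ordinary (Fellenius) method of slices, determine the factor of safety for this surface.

FS = 2.61

Ordinary method of slices: FS = Σ[c'·Δl_i + (W_i cosα_i)·tanφ'] / Σ W_i sinα_i, with Δl_i = b_i / cosα_i.
Slice 1: Δl = 1.8/cos(-5.3°) = 1.808 m; N'_1 = 23·cos(-5.3°) = 22.9; c'Δl = 20.07; W sinα = -2.1
Slice 2: Δl = 2.8/cos16.4° = 2.919 m; N'_2 = 96·cos16.4° = 92.1; c'Δl = 32.40; W sinα = 27.1
Slice 3: Δl = 2.5/cos45.5° = 3.567 m; N'_3 = 81·cos45.5° = 56.8; c'Δl = 39.59; W sinα = 57.8
Σc'Δl = 92.1 kN/m; ΣN' = 171.8 kN/m; ΣW sinα = 82.8 kN/m
Resisting = 92.1 + 171.8·tan35.9° = 92.1 + 124.3 = 216.4 kN/m
FS = 216.4 / 82.8 = 2.615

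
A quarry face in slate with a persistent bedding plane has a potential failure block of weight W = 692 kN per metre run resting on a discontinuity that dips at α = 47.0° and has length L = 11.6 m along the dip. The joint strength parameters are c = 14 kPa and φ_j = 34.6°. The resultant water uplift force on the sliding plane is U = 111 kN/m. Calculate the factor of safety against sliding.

Resolving the block weight along and normal to the plane and applying the Mohr–Coulomb strength on the joint:
N' = W cosα − U = 692·cos47.0° − 111 = 360.9 kN/m
Driving force T = W sinα = 692·sin47.0° = 506.1 kN/m
Resisting force R = c·L + N'·tanφ_j = 14·11.6 + 360.9·tan34.6° = 162.4 + 249.0 = 411.4 kN/m
FS = R / T = 411.4 / 506.1 = 0.813

FS = 0.81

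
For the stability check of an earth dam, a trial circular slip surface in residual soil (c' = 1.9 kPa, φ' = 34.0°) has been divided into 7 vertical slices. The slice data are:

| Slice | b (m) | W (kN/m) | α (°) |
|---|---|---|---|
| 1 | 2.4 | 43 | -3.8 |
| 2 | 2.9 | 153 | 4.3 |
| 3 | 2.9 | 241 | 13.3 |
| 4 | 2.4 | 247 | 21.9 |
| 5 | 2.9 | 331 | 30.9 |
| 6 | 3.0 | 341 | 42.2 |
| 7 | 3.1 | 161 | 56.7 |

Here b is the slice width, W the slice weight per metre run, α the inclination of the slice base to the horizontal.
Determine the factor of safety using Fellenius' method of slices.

Ordinary method of slices: FS = Σ[c'·Δl_i + (W_i cosα_i)·tanφ'] / Σ W_i sinα_i, with Δl_i = b_i / cosα_i.
Slice 1: Δl = 2.4/cos(-3.8°) = 2.405 m; N'_1 = 43·cos(-3.8°) = 42.9; c'Δl = 4.57; W sinα = -2.8
Slice 2: Δl = 2.9/cos4.3° = 2.908 m; N'_2 = 153·cos4.3° = 152.6; c'Δl = 5.53; W sinα = 11.5
Slice 3: Δl = 2.9/cos13.3° = 2.980 m; N'_3 = 241·cos13.3° = 234.5; c'Δl = 5.66; W sinα = 55.4
Slice 4: Δl = 2.4/cos21.9° = 2.587 m; N'_4 = 247·cos21.9° = 229.2; c'Δl = 4.91; W sinα = 92.1
Slice 5: Δl = 2.9/cos30.9° = 3.380 m; N'_5 = 331·cos30.9° = 284.0; c'Δl = 6.42; W sinα = 170.0
Slice 6: Δl = 3.0/cos42.2° = 4.050 m; N'_6 = 341·cos42.2° = 252.6; c'Δl = 7.69; W sinα = 229.1
Slice 7: Δl = 3.1/cos56.7° = 5.646 m; N'_7 = 161·cos56.7° = 88.4; c'Δl = 10.73; W sinα = 134.6
Σc'Δl = 45.5 kN/m; ΣN' = 1284.2 kN/m; ΣW sinα = 689.8 kN/m
Resisting = 45.5 + 1284.2·tan34.0° = 45.5 + 866.2 = 911.7 kN/m
FS = 911.7 / 689.8 = 1.322

FS = 1.32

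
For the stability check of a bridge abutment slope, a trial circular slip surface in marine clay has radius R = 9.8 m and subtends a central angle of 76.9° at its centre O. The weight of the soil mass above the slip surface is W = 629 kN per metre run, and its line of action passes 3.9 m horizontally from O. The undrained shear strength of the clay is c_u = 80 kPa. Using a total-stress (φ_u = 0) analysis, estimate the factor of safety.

FS = 4.20

Taking moments about the centre O, the resisting moment is provided by the undrained shear strength acting along the arc:
Arc length L_a = R·θ = 9.8·(76.9°·π/180) = 9.8·1.3422 = 13.15 m
M_R = c_u·L_a·R = 80·13.15·9.8 = 10312.1 kN·m/m
M_D = W·d = 629·3.9 = 2453.1 kN·m/m
FS = M_R / M_D = 10312.1 / 2453.1 = 4.204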